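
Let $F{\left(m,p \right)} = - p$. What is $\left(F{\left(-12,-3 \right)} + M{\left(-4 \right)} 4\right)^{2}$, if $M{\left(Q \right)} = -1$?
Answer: $1$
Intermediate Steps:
$\left(F{\left(-12,-3 \right)} + M{\left(-4 \right)} 4\right)^{2} = \left(\left(-1\right) \left(-3\right) - 4\right)^{2} = \left(3 - 4\right)^{2} = \left(-1\right)^{2} = 1$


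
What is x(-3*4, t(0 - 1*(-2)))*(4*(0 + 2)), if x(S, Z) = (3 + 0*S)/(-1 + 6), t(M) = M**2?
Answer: 24/5 ≈ 4.8000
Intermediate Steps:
x(S, Z) = 3/5 (x(S, Z) = (3 + 0)/5 = 3*(1/5) = 3/5)
x(-3*4, t(0 - 1*(-2)))*(4*(0 + 2)) = 3*(4*(0 + 2))/5 = 3*(4*2)/5 = (3/5)*8 = 24/5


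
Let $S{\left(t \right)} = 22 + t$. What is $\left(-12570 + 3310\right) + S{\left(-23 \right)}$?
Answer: $-9261$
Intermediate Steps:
$\left(-12570 + 3310\right) + S{\left(-23 \right)} = \left(-12570 + 3310\right) + \left(22 - 23\right) = -9260 - 1 = -9261$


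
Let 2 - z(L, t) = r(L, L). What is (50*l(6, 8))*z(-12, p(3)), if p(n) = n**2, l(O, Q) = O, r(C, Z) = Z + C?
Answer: 7800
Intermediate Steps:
r(C, Z) = C + Z
z(L, t) = 2 - 2*L (z(L, t) = 2 - (L + L) = 2 - 2*L)
(50*l(6, 8))*z(-12, p(3)) = (50*6)*(2 - 2*(-12)) = 300*(2 + 24) = 300*26 = 7800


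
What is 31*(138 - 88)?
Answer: 1550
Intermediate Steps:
31*(138 - 88) = 31*50 = 1550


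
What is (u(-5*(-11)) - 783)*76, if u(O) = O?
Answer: -55328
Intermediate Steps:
(u(-5*(-11)) - 783)*76 = (-5*(-11) - 783)*76 = (55 - 783)*76 = -728*76 = -55328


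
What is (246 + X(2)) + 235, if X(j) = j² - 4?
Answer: 481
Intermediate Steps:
X(j) = -4 + j²
(246 + X(2)) + 235 = (246 + (-4 + 2²)) + 235 = (246 + (-4 + 4)) + 235 = (246 + 0) + 235 = 246 + 235 = 481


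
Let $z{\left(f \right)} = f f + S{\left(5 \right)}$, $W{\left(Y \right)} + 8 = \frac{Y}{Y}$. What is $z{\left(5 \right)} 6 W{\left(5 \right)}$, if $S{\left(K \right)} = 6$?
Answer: $-1302$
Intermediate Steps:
$W{\left(Y \right)} = -7$ ($W{\left(Y \right)} = -8 + \frac{Y}{Y} = -8 + 1 = -7$)
$z{\left(f \right)} = 6 + f^{2}$ ($z{\left(f \right)} = f f + 6 = f^{2} + 6 = 6 + f^{2}$)
$z{\left(5 \right)} 6 W{\left(5 \right)} = \left(6 + 5^{2}\right) 6 \left(-7\right) = \left(6 + 25\right) 6 \left(-7\right) = 31 \cdot 6 \left(-7\right) = 186 \left(-7\right) = -1302$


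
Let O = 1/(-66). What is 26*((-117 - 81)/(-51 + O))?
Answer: 26136/259 ≈ 100.91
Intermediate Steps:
O = -1/66 ≈ -0.015152
26*((-117 - 81)/(-51 + O)) = 26*((-117 - 81)/(-51 - 1/66)) = 26*(-198/(-3367/66)) = 26*(-198*(-66/3367)) = 26*(13068/3367) = 26136/259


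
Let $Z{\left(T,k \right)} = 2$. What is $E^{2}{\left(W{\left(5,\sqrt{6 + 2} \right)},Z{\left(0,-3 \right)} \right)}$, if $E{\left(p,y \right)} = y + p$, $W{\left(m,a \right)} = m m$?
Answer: $729$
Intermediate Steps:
$W{\left(m,a \right)} = m^{2}$
$E{\left(p,y \right)} = p + y$
$E^{2}{\left(W{\left(5,\sqrt{6 + 2} \right)},Z{\left(0,-3 \right)} \right)} = \left(5^{2} + 2\right)^{2} = \left(25 + 2\right)^{2} = 27^{2} = 729$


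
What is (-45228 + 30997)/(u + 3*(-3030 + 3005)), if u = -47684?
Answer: 14231/47759 ≈ 0.29798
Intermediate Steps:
(-45228 + 30997)/(u + 3*(-3030 + 3005)) = (-45228 + 30997)/(-47684 + 3*(-3030 + 3005)) = -14231/(-47684 + 3*(-25)) = -14231/(-47684 - 75) = -14231/(-47759) = -14231*(-1/47759) = 14231/47759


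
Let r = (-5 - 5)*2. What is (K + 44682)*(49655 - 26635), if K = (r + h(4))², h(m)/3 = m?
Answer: 1030052920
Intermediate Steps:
h(m) = 3*m
r = -20 (r = -10*2 = -20)
K = 64 (K = (-20 + 3*4)² = (-20 + 12)² = (-8)² = 64)
(K + 44682)*(49655 - 26635) = (64 + 44682)*(49655 - 26635) = 44746*23020 = 1030052920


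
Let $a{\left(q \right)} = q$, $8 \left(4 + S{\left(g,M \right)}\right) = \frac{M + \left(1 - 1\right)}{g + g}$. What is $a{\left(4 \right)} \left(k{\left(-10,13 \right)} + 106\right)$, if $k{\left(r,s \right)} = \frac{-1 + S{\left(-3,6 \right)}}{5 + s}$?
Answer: $\frac{15223}{36} \approx 422.86$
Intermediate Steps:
$S{\left(g,M \right)} = -4 + \frac{M}{16 g}$ ($S{\left(g,M \right)} = -4 + \frac{\left(M + \left(1 - 1\right)\right) \frac{1}{g + g}}{8} = -4 + \frac{\left(M + 0\right) \frac{1}{2 g}}{8} = -4 + \frac{M \frac{1}{2 g}}{8} = -4 + \frac{\frac{1}{2} M \frac{1}{g}}{8} = -4 + \frac{M}{16 g}$)
$k{\left(r,s \right)} = - \frac{41}{8 \left(5 + s\right)}$ ($k{\left(r,s \right)} = \frac{-1 - \left(4 - \frac{3}{8 \left(-3\right)}\right)}{5 + s} = \frac{-1 - \left(4 - - \frac{1}{8}\right)}{5 + s} = \frac{-1 - \frac{33}{8}}{5 + s} = - \frac{41}{8 \left(5 + s\right)}$)
$a{\left(4 \right)} \left(k{\left(-10,13 \right)} + 106\right) = 4 \left(- \frac{41}{40 + 8 \cdot 13} + 106\right) = 4 \left(- \frac{41}{40 + 104} + 106\right) = 4 \left(- \frac{41}{144} + 106\right) = 4 \cdot \frac{15223}{144} = \frac{15223}{36}$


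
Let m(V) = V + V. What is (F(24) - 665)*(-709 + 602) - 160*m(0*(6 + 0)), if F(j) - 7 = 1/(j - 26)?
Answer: 140919/2 ≈ 70460.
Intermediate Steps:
F(j) = 7 + 1/(-26 + j) (F(j) = 7 + 1/(j - 26) = 7 + 1/(-26 + j))
m(V) = 2*V
(F(24) - 665)*(-709 + 602) - 160*m(0*(6 + 0)) = ((-181 + 7*24)/(-26 + 24) - 665)*(-709 + 602) - 160*2*(0*(6 + 0)) = ((-181 + 168)/(-2) - 665)*(-107) - 160*2*(0*6) = (-½*(-13) - 665)*(-107) - 160*2*0 = (13/2 - 665)*(-107) - 160*0 = -1317/2*(-107) - 16*0 = 140919/2 + 0 = 140919/2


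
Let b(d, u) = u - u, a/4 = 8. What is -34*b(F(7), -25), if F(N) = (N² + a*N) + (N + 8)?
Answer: 0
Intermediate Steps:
a = 32 (a = 4*8 = 32)
F(N) = 8 + N² + 33*N (F(N) = (N² + 32*N) + (N + 8) = (N² + 32*N) + (8 + N) = 8 + N² + 33*N)
b(d, u) = 0
-34*b(F(7), -25) = -34*0 = 0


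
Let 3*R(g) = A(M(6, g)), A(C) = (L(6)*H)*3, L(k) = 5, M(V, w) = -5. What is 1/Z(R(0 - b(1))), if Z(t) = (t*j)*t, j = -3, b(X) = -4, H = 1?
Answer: -1/75 ≈ -0.013333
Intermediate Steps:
A(C) = 15 (A(C) = (5*1)*3 = 5*3 = 15)
R(g) = 5 (R(g) = (⅓)*15 = 5)
Z(t) = -3*t² (Z(t) = (t*(-3))*t = (-3*t)*t = -3*t²)
1/Z(R(0 - b(1))) = 1/(-3*5²) = 1/(-3*25) = 1/(-75) = -1/75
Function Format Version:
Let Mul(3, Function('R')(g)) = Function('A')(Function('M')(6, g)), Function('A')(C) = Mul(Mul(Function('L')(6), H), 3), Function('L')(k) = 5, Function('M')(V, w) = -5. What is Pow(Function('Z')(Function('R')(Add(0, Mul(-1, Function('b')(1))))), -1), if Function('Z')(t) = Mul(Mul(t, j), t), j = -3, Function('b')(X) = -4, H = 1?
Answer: Rational(-1, 75) ≈ -0.013333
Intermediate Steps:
Function('A')(C) = 15 (Function('A')(C) = Mul(Mul(5, 1), 3) = Mul(5, 3) = 15)
Function('R')(g) = 5 (Function('R')(g) = Mul(Rational(1, 3), 15) = 5)
Function('Z')(t) = Mul(-3, Pow(t, 2)) (Function('Z')(t) = Mul(Mul(t, -3), t) = Mul(Mul(-3, t), t) = Mul(-3, Pow(t, 2)))
Pow(Function('Z')(Function('R')(Add(0, Mul(-1, Function('b')(1))))), -1) = Pow(Mul(-3, Pow(5, 2)), -1) = Pow(Mul(-3, 25), -1) = Pow(-75, -1) = Rational(-1, 75)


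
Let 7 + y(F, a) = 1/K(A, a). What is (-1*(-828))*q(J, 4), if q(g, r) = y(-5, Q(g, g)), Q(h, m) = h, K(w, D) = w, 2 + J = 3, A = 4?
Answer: -5589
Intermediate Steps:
J = 1 (J = -2 + 3 = 1)
y(F, a) = -27/4 (y(F, a) = -7 + 1/4 = -7 + ¼ = -27/4)
q(g, r) = -27/4
(-1*(-828))*q(J, 4) = -1*(-828)*(-27/4) = 828*(-27/4) = -5589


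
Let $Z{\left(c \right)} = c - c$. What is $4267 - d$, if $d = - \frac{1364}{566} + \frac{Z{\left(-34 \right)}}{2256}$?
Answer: $\frac{1208243}{283} \approx 4269.4$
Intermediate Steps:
$Z{\left(c \right)} = 0$
$d = - \frac{682}{283}$ ($d = - \frac{1364}{566} + \frac{0}{2256} = \left(-1364\right) \frac{1}{566} + 0 \cdot \frac{1}{2256} = - \frac{682}{283} + 0 = - \frac{682}{283} \approx -2.4099$)
$4267 - d = 4267 - - \frac{682}{283} = 4267 + \frac{682}{283} = \frac{1208243}{283}$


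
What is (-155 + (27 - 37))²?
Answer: 27225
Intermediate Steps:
(-155 + (27 - 37))² = (-155 - 10)² = (-165)² = 27225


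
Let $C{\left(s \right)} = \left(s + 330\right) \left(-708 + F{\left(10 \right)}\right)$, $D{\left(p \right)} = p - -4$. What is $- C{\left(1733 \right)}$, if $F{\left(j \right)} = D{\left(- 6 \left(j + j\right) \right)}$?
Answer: $1699912$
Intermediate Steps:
$D{\left(p \right)} = 4 + p$ ($D{\left(p \right)} = p + 4 = 4 + p$)
$F{\left(j \right)} = 4 - 12 j$ ($F{\left(j \right)} = 4 - 6 \left(j + j\right) = 4 - 6 \cdot 2 j = 4 - 12 j$)
$C{\left(s \right)} = -271920 - 824 s$ ($C{\left(s \right)} = \left(s + 330\right) \left(-708 + \left(4 - 120\right)\right) = \left(330 + s\right) \left(-708 + \left(4 - 120\right)\right) = \left(330 + s\right) \left(-708 - 116\right) = \left(330 + s\right) \left(-824\right) = -271920 - 824 s$)
$- C{\left(1733 \right)} = - (-271920 - 1427992) = \left(-1\right) \left(-1699912\right) = 1699912$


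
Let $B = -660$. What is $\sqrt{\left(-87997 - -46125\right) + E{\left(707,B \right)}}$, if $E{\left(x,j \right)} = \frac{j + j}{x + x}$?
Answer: $\frac{2 i \sqrt{5232535987}}{707} \approx 204.63 i$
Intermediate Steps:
$E{\left(x,j \right)} = \frac{j}{x}$ ($E{\left(x,j \right)} = \frac{2 j}{2 x} = 2 j \frac{1}{2 x} = \frac{j}{x}$)
$\sqrt{\left(-87997 - -46125\right) + E{\left(707,B \right)}} = \sqrt{\left(-87997 - -46125\right) - \frac{660}{707}} = \sqrt{\left(-87997 + 46125\right) - \frac{660}{707}} = \sqrt{-41872 - \frac{660}{707}} = \sqrt{- \frac{29604164}{707}} = \frac{2 i \sqrt{5232535987}}{707}$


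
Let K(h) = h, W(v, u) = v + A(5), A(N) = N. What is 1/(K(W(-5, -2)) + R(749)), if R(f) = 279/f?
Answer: 749/279 ≈ 2.6846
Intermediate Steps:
W(v, u) = 5 + v (W(v, u) = v + 5 = 5 + v)
1/(K(W(-5, -2)) + R(749)) = 1/((5 - 5) + 279/749) = 1/(0 + 279*(1/749)) = 1/(0 + 279/749) = 1/(279/749) = 749/279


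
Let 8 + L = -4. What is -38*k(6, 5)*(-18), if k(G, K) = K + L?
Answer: -4788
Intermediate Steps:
L = -12 (L = -8 - 4 = -12)
k(G, K) = -12 + K (k(G, K) = K - 12 = -12 + K)
-38*k(6, 5)*(-18) = -38*(-12 + 5)*(-18) = -38*(-7)*(-18) = 266*(-18) = -4788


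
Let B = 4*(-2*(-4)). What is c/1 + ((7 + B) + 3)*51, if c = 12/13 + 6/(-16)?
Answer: 222825/104 ≈ 2142.5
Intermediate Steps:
B = 32 (B = 4*8 = 32)
c = 57/104 (c = 12*(1/13) + 6*(-1/16) = 12/13 - 3/8 = 57/104 ≈ 0.54808)
c/1 + ((7 + B) + 3)*51 = (57/104)/1 + ((7 + 32) + 3)*51 = (57/104)*1 + (39 + 3)*51 = 57/104 + 42*51 = 57/104 + 2142 = 222825/104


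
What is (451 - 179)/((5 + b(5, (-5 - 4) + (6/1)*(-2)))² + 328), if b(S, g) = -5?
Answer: 34/41 ≈ 0.82927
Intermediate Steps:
(451 - 179)/((5 + b(5, (-5 - 4) + (6/1)*(-2)))² + 328) = (451 - 179)/((5 - 5)² + 328) = 272/(0² + 328) = 272/(0 + 328) = 272/328 = 272*(1/328) = 34/41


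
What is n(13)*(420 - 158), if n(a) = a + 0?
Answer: 3406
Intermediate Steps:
n(a) = a
n(13)*(420 - 158) = 13*(420 - 158) = 13*262 = 3406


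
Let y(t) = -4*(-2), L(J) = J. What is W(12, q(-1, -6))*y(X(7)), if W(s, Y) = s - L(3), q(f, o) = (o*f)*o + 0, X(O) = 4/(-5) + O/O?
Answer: 72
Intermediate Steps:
X(O) = 1/5 (X(O) = 4*(-1/5) + 1 = -4/5 + 1 = 1/5)
q(f, o) = f*o**2 (q(f, o) = (f*o)*o + 0 = f*o**2 + 0 = f*o**2)
W(s, Y) = -3 + s (W(s, Y) = s - 1*3 = s - 3 = -3 + s)
y(t) = 8
W(12, q(-1, -6))*y(X(7)) = (-3 + 12)*8 = 9*8 = 72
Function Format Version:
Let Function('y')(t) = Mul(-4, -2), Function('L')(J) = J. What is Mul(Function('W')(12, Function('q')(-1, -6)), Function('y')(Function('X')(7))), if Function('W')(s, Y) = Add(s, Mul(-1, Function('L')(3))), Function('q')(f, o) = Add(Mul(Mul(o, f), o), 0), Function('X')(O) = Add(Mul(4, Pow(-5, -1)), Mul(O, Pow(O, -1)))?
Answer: 72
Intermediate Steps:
Function('X')(O) = Rational(1, 5) (Function('X')(O) = Add(Mul(4, Rational(-1, 5)), 1) = Add(Rational(-4, 5), 1) = Rational(1, 5))
Function('q')(f, o) = Mul(f, Pow(o, 2)) (Function('q')(f, o) = Add(Mul(Mul(f, o), o), 0) = Add(Mul(f, Pow(o, 2)), 0) = Mul(f, Pow(o, 2)))
Function('W')(s, Y) = Add(-3, s) (Function('W')(s, Y) = Add(s, Mul(-1, 3)) = Add(s, -3) = Add(-3, s))
Function('y')(t) = 8
Mul(Function('W')(12, Function('q')(-1, -6)), Function('y')(Function('X')(7))) = Mul(Add(-3, 12), 8) = Mul(9, 8) = 72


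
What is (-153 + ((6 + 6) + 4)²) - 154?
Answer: -51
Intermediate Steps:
(-153 + ((6 + 6) + 4)²) - 154 = (-153 + (12 + 4)²) - 154 = (-153 + 16²) - 154 = (-153 + 256) - 154 = 103 - 154 = -51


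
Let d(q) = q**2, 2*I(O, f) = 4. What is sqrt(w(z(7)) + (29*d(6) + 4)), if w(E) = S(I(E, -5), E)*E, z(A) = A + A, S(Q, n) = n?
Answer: 2*sqrt(311) ≈ 35.270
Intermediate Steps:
I(O, f) = 2 (I(O, f) = (1/2)*4 = 2)
z(A) = 2*A
w(E) = E**2 (w(E) = E*E = E**2)
sqrt(w(z(7)) + (29*d(6) + 4)) = sqrt((2*7)**2 + (29*6**2 + 4)) = sqrt(14**2 + (29*36 + 4)) = sqrt(196 + (1044 + 4)) = sqrt(196 + 1048) = sqrt(1244) = 2*sqrt(311)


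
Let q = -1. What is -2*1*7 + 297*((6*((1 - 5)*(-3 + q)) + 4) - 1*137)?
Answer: -11003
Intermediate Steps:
-2*1*7 + 297*((6*((1 - 5)*(-3 + q)) + 4) - 1*137) = -2*1*7 + 297*((6*((1 - 5)*(-3 - 1)) + 4) - 1*137) = -2*7 + 297*((6*(-4*(-4)) + 4) - 137) = -14 + 297*((6*16 + 4) - 137) = -14 + 297*((96 + 4) - 137) = -14 + 297*(100 - 137) = -14 + 297*(-37) = -14 - 10989 = -11003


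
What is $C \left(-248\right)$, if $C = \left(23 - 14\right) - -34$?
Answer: $-10664$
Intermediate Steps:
$C = 43$ ($C = \left(23 - 14\right) + 34 = 9 + 34 = 43$)
$C \left(-248\right) = 43 \left(-248\right) = -10664$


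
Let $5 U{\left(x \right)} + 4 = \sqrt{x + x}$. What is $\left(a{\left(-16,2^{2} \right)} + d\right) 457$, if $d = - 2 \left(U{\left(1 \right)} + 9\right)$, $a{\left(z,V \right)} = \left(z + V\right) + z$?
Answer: $- \frac{101454}{5} - \frac{914 \sqrt{2}}{5} \approx -20549.0$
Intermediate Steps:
$a{\left(z,V \right)} = V + 2 z$ ($a{\left(z,V \right)} = \left(V + z\right) + z = V + 2 z$)
$U{\left(x \right)} = - \frac{4}{5} + \frac{\sqrt{2} \sqrt{x}}{5}$ ($U{\left(x \right)} = - \frac{4}{5} + \frac{\sqrt{x + x}}{5} = - \frac{4}{5} + \frac{\sqrt{2 x}}{5} = - \frac{4}{5} + \frac{\sqrt{2} \sqrt{x}}{5}$)
$d = - \frac{82}{5} - \frac{2 \sqrt{2}}{5}$ ($d = - 2 \left(\left(- \frac{4}{5} + \frac{\sqrt{2} \sqrt{1}}{5}\right) + 9\right) = - 2 \left(\left(- \frac{4}{5} + \frac{1}{5} \sqrt{2} \cdot 1\right) + 9\right) = - 2 \left(\left(- \frac{4}{5} + \frac{\sqrt{2}}{5}\right) + 9\right) = - 2 \left(\frac{41}{5} + \frac{\sqrt{2}}{5}\right) = - \frac{82}{5} - \frac{2 \sqrt{2}}{5} \approx -16.966$)
$\left(a{\left(-16,2^{2} \right)} + d\right) 457 = \left(\left(2^{2} + 2 \left(-16\right)\right) - \left(\frac{82}{5} + \frac{2 \sqrt{2}}{5}\right)\right) 457 = \left(\left(4 - 32\right) - \left(\frac{82}{5} + \frac{2 \sqrt{2}}{5}\right)\right) 457 = \left(-28 - \left(\frac{82}{5} + \frac{2 \sqrt{2}}{5}\right)\right) 457 = \left(- \frac{222}{5} - \frac{2 \sqrt{2}}{5}\right) 457 = - \frac{101454}{5} - \frac{914 \sqrt{2}}{5}$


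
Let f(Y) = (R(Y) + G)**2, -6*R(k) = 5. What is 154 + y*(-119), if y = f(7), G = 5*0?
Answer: 2569/36 ≈ 71.361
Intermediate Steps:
G = 0
R(k) = -5/6 (R(k) = -1/6*5 = -5/6)
f(Y) = 25/36 (f(Y) = (-5/6 + 0)**2 = (-5/6)**2 = 25/36)
y = 25/36 ≈ 0.69444
154 + y*(-119) = 154 + (25/36)*(-119) = 154 - 2975/36 = 2569/36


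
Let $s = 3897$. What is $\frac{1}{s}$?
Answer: $\frac{1}{3897} \approx 0.00025661$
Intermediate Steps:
$\frac{1}{s} = \frac{1}{3897}$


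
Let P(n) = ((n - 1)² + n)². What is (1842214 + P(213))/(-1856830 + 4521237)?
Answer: 2040996863/2664407 ≈ 766.02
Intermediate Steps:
P(n) = (n + (-1 + n)²)² (P(n) = ((-1 + n)² + n)² = (n + (-1 + n)²)²)
(1842214 + P(213))/(-1856830 + 4521237) = (1842214 + (213 + (-1 + 213)²)²)/(-1856830 + 4521237) = (1842214 + (213 + 212²)²)/2664407 = (1842214 + (213 + 44944)²)*(1/2664407) = (1842214 + 45157²)*(1/2664407) = (1842214 + 2039154649)*(1/2664407) = 2040996863*(1/2664407) = 2040996863/2664407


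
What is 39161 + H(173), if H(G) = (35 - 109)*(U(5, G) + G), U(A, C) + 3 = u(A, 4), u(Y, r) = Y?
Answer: 26211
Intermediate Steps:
U(A, C) = -3 + A
H(G) = -148 - 74*G (H(G) = (35 - 109)*((-3 + 5) + G) = -74*(2 + G) = -148 - 74*G)
39161 + H(173) = 39161 + (-148 - 74*173) = 39161 + (-148 - 12802) = 39161 - 12950 = 26211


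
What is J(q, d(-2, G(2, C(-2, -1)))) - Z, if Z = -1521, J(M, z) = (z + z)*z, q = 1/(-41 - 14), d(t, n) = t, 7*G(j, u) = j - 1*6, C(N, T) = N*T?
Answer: 1529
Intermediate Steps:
G(j, u) = -6/7 + j/7 (G(j, u) = (j - 1*6)/7 = (j - 6)/7 = (-6 + j)/7 = -6/7 + j/7)
q = -1/55 (q = 1/(-55) = -1/55 ≈ -0.018182)
J(M, z) = 2*z**2 (J(M, z) = (2*z)*z = 2*z**2)
J(q, d(-2, G(2, C(-2, -1)))) - Z = 2*(-2)**2 - 1*(-1521) = 2*4 + 1521 = 8 + 1521 = 1529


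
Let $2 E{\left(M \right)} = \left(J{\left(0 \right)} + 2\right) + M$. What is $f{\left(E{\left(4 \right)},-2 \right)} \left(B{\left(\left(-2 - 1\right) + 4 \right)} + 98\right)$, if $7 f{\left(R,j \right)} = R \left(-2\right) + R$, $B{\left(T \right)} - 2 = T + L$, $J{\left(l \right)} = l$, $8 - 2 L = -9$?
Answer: $- \frac{657}{14} \approx -46.929$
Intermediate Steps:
$L = \frac{17}{2}$ ($L = 4 - - \frac{9}{2} = 4 + \frac{9}{2} = \frac{17}{2} \approx 8.5$)
$E{\left(M \right)} = 1 + \frac{M}{2}$ ($E{\left(M \right)} = \frac{\left(0 + 2\right) + M}{2} = \frac{2 + M}{2} = 1 + \frac{M}{2}$)
$B{\left(T \right)} = \frac{21}{2} + T$ ($B{\left(T \right)} = 2 + \left(T + \frac{17}{2}\right) = 2 + \left(\frac{17}{2} + T\right) = \frac{21}{2} + T$)
$f{\left(R,j \right)} = - \frac{R}{7}$ ($f{\left(R,j \right)} = \frac{R \left(-2\right) + R}{7} = \frac{- 2 R + R}{7} = \frac{\left(-1\right) R}{7} = - \frac{R}{7}$)
$f{\left(E{\left(4 \right)},-2 \right)} \left(B{\left(\left(-2 - 1\right) + 4 \right)} + 98\right) = - \frac{1 + \frac{1}{2} \cdot 4}{7} \left(\left(\frac{21}{2} + \left(\left(-2 - 1\right) + 4\right)\right) + 98\right) = - \frac{1 + 2}{7} \left(\left(\frac{21}{2} + \left(-3 + 4\right)\right) + 98\right) = \left(- \frac{1}{7}\right) 3 \left(\left(\frac{21}{2} + 1\right) + 98\right) = - \frac{3 \left(\frac{23}{2} + 98\right)}{7} = \left(- \frac{3}{7}\right) \frac{219}{2} = - \frac{657}{14}$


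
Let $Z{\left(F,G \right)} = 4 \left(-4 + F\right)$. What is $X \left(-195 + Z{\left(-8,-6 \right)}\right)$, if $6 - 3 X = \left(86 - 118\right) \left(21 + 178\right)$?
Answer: $-516294$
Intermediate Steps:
$Z{\left(F,G \right)} = -16 + 4 F$
$X = \frac{6374}{3}$ ($X = 2 - \frac{\left(86 - 118\right) \left(21 + 178\right)}{3} = 2 - \frac{\left(-32\right) 199}{3} = 2 - - \frac{6368}{3} = 2 + \frac{6368}{3} = \frac{6374}{3} \approx 2124.7$)
$X \left(-195 + Z{\left(-8,-6 \right)}\right) = \frac{6374 \left(-195 + \left(-16 + 4 \left(-8\right)\right)\right)}{3} = \frac{6374 \left(-195 - 48\right)}{3} = \frac{6374}{3} \left(-243\right) = -516294$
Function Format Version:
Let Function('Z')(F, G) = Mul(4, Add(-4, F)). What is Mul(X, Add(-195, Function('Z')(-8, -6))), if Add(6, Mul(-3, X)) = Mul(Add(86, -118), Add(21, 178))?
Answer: -516294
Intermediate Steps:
Function('Z')(F, G) = Add(-16, Mul(4, F))
X = Rational(6374, 3) (X = Add(2, Mul(Rational(-1, 3), Mul(Add(86, -118), Add(21, 178)))) = Add(2, Mul(Rational(-1, 3), Mul(-32, 199))) = Add(2, Mul(Rational(-1, 3), -6368)) = Add(2, Rational(6368, 3)) = Rational(6374, 3) ≈ 2124.7)
Mul(X, Add(-195, Function('Z')(-8, -6))) = Mul(Rational(6374, 3), Add(-195, Add(-16, Mul(4, -8)))) = Mul(Rational(6374, 3), Add(-195, Add(-16, -32))) = Mul(Rational(6374, 3), Add(-195, -48)) = Mul(Rational(6374, 3), -243) = -516294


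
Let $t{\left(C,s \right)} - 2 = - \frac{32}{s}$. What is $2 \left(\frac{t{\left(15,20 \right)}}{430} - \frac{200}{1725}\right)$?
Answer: $- \frac{17062}{74175} \approx -0.23002$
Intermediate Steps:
$t{\left(C,s \right)} = 2 - \frac{32}{s}$
$2 \left(\frac{t{\left(15,20 \right)}}{430} - \frac{200}{1725}\right) = 2 \left(\frac{2 - \frac{32}{20}}{430} - \frac{200}{1725}\right) = 2 \left(\left(2 - \frac{8}{5}\right) \frac{1}{430} - \frac{8}{69}\right) = 2 \left(\frac{2}{5} \cdot \frac{1}{430} - \frac{8}{69}\right) = 2 \left(\frac{1}{1075} - \frac{8}{69}\right) = 2 \left(- \frac{8531}{74175}\right) = - \frac{17062}{74175}$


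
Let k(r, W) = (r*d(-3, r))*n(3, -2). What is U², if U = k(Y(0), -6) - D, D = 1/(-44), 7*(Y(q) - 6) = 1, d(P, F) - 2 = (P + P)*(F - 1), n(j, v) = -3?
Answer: 1314693853201/4648336 ≈ 2.8283e+5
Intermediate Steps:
d(P, F) = 2 + 2*P*(-1 + F) (d(P, F) = 2 + (P + P)*(F - 1) = 2 + (2*P)*(-1 + F) = 2 + 2*P*(-1 + F))
Y(q) = 43/7 (Y(q) = 6 + (⅐)*1 = 6 + ⅐ = 43/7)
D = -1/44 ≈ -0.022727
k(r, W) = -3*r*(8 - 6*r) (k(r, W) = (r*(2 - 2*(-3) + 2*r*(-3)))*(-3) = (r*(2 + 6 - 6*r))*(-3) = (r*(8 - 6*r))*(-3) = -3*r*(8 - 6*r))
U = 1146601/2156 (U = 6*(43/7)*(-4 + 3*(43/7)) - 1*(-1/44) = 6*(43/7)*(-4 + 129/7) + 1/44 = 6*(43/7)*(101/7) + 1/44 = 26058/49 + 1/44 = 1146601/2156 ≈ 531.82)
U² = (1146601/2156)² = 1314693853201/4648336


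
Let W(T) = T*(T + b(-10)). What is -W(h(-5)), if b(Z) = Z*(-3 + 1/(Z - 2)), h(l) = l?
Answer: 775/6 ≈ 129.17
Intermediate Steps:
b(Z) = Z*(-3 + 1/(-2 + Z))
W(T) = T*(185/6 + T) (W(T) = T*(T - 10*(7 - 3*(-10))/(-2 - 10)) = T*(T - 10*(7 + 30)/(-12)) = T*(T - 10*(-1/12)*37) = T*(T + 185/6) = T*(185/6 + T))
-W(h(-5)) = -(-5)*(185 + 6*(-5))/6 = -(-5)*(185 - 30)/6 = -(-5)*155/6 = -1*(-775/6) = 775/6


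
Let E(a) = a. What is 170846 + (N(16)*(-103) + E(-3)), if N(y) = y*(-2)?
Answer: 174139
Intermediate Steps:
N(y) = -2*y
170846 + (N(16)*(-103) + E(-3)) = 170846 + (-2*16*(-103) - 3) = 170846 + (-32*(-103) - 3) = 170846 + (3296 - 3) = 170846 + 3293 = 174139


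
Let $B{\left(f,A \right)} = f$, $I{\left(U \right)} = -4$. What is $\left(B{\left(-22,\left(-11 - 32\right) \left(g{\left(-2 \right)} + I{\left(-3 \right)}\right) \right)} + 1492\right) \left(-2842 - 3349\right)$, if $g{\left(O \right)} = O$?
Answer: $-9100770$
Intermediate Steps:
$\left(B{\left(-22,\left(-11 - 32\right) \left(g{\left(-2 \right)} + I{\left(-3 \right)}\right) \right)} + 1492\right) \left(-2842 - 3349\right) = \left(-22 + 1492\right) \left(-2842 - 3349\right) = 1470 \left(-6191\right) = -9100770$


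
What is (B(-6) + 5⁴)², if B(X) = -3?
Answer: 386884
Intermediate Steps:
(B(-6) + 5⁴)² = (-3 + 5⁴)² = (-3 + 625)² = 622² = 386884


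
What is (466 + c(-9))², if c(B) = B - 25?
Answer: 186624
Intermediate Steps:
c(B) = -25 + B
(466 + c(-9))² = (466 + (-25 - 9))² = (466 - 34)² = 432² = 186624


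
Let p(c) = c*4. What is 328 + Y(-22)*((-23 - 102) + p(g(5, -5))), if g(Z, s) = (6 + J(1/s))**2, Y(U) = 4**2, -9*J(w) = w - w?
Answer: 632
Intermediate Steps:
J(w) = 0 (J(w) = -(w - w)/9 = -1/9*0 = 0)
Y(U) = 16
g(Z, s) = 36 (g(Z, s) = (6 + 0)**2 = 6**2 = 36)
p(c) = 4*c
328 + Y(-22)*((-23 - 102) + p(g(5, -5))) = 328 + 16*((-23 - 102) + 4*36) = 328 + 16*(-125 + 144) = 328 + 16*19 = 328 + 304 = 632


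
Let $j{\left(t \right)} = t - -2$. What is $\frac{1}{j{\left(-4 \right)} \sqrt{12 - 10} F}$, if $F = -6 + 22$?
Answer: $- \frac{\sqrt{2}}{64} \approx -0.022097$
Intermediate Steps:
$F = 16$
$j{\left(t \right)} = 2 + t$ ($j{\left(t \right)} = t + 2 = 2 + t$)
$\frac{1}{j{\left(-4 \right)} \sqrt{12 - 10} F} = \frac{1}{\left(2 - 4\right) \sqrt{12 - 10} \cdot 16} = \frac{1}{- 2 \sqrt{2} \cdot 16} = \frac{1}{\left(-32\right) \sqrt{2}} = - \frac{\sqrt{2}}{64}$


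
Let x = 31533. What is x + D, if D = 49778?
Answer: 81311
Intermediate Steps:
x + D = 31533 + 49778 = 81311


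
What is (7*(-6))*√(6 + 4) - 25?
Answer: -25 - 42*√10 ≈ -157.82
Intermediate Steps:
(7*(-6))*√(6 + 4) - 25 = -42*√10 - 25 = -25 - 42*√10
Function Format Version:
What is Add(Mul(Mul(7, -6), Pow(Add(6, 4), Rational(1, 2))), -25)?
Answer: Add(-25, Mul(-42, Pow(10, Rational(1, 2)))) ≈ -157.82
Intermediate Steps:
Add(Mul(Mul(7, -6), Pow(Add(6, 4), Rational(1, 2))), -25) = Add(Mul(-42, Pow(10, Rational(1, 2))), -25) = Add(-25, Mul(-42, Pow(10, Rational(1, 2))))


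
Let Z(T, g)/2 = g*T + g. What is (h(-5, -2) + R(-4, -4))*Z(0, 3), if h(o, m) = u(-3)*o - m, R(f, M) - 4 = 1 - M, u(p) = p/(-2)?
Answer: 21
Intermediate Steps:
u(p) = -p/2 (u(p) = p*(-½) = -p/2)
R(f, M) = 5 - M (R(f, M) = 4 + (1 - M) = 5 - M)
Z(T, g) = 2*g + 2*T*g (Z(T, g) = 2*(g*T + g) = 2*(T*g + g) = 2*(g + T*g) = 2*g + 2*T*g)
h(o, m) = -m + 3*o/2 (h(o, m) = (-½*(-3))*o - m = 3*o/2 - m = -m + 3*o/2)
(h(-5, -2) + R(-4, -4))*Z(0, 3) = ((-1*(-2) + (3/2)*(-5)) + (5 - 1*(-4)))*(2*3*(1 + 0)) = ((2 - 15/2) + (5 + 4))*(2*3*1) = (-11/2 + 9)*6 = (7/2)*6 = 21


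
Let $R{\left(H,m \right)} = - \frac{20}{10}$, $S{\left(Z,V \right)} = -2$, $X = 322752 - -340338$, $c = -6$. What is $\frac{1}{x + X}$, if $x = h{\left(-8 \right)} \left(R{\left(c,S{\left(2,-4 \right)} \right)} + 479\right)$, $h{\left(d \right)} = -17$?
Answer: $\frac{1}{654981} \approx 1.5268 \cdot 10^{-6}$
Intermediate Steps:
$X = 663090$ ($X = 322752 + 340338 = 663090$)
$R{\left(H,m \right)} = -2$ ($R{\left(H,m \right)} = \left(-20\right) \frac{1}{10} = -2$)
$x = -8109$ ($x = - 17 \left(-2 + 479\right) = \left(-17\right) 477 = -8109$)
$\frac{1}{x + X} = \frac{1}{-8109 + 663090} = \frac{1}{654981}$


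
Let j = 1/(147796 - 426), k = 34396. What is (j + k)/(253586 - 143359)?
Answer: 5068938521/16244152990 ≈ 0.31205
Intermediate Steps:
j = 1/147370 ≈ 6.7856e-6
(j + k)/(253586 - 143359) = (1/147370 + 34396)/(253586 - 143359) = (5068938521/147370)/110227 = (5068938521/147370)*(1/110227) = 5068938521/16244152990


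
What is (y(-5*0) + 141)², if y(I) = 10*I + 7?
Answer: 21904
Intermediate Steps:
y(I) = 7 + 10*I
(y(-5*0) + 141)² = ((7 + 10*(-5*0)) + 141)² = ((7 + 10*0) + 141)² = ((7 + 0) + 141)² = (7 + 141)² = 148² = 21904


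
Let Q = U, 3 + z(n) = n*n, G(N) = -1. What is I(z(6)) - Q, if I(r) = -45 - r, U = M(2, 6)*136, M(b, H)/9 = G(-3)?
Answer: 1146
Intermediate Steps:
M(b, H) = -9 (M(b, H) = 9*(-1) = -9)
z(n) = -3 + n² (z(n) = -3 + n*n = -3 + n²)
U = -1224 (U = -9*136 = -1224)
Q = -1224
I(z(6)) - Q = (-45 - (-3 + 6²)) - 1*(-1224) = (-45 - (-3 + 36)) + 1224 = (-45 - 1*33) + 1224 = (-45 - 33) + 1224 = -78 + 1224 = 1146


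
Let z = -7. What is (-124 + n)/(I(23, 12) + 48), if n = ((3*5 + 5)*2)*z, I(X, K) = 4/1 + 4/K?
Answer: -1212/157 ≈ -7.7197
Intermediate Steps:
I(X, K) = 4 + 4/K (I(X, K) = 4*1 + 4/K = 4 + 4/K)
n = -280 (n = ((3*5 + 5)*2)*(-7) = ((15 + 5)*2)*(-7) = (20*2)*(-7) = 40*(-7) = -280)
(-124 + n)/(I(23, 12) + 48) = (-124 - 280)/((4 + 4/12) + 48) = -404/((4 + 4*(1/12)) + 48) = -404/((4 + 1/3) + 48) = -404/(13/3 + 48) = -404/(157/3) = (3/157)*(-404) = -1212/157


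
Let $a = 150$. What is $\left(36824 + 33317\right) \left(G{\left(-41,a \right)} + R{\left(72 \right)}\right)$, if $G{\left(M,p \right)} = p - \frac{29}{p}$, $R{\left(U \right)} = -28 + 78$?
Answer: $\frac{2102195911}{150} \approx 1.4015 \cdot 10^{7}$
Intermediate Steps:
$R{\left(U \right)} = 50$
$\left(36824 + 33317\right) \left(G{\left(-41,a \right)} + R{\left(72 \right)}\right) = \left(36824 + 33317\right) \left(\left(150 - \frac{29}{150}\right) + 50\right) = 70141 \left(\left(150 - \frac{29}{150}\right) + 50\right) = 70141 \left(\frac{22471}{150} + 50\right) = 70141 \cdot \frac{29971}{150} = \frac{2102195911}{150}$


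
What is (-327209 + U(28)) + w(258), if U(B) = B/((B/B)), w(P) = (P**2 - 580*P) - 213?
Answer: -410470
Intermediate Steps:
w(P) = -213 + P**2 - 580*P
U(B) = B (U(B) = B/1 = B*1 = B)
(-327209 + U(28)) + w(258) = (-327209 + 28) + (-213 + 258**2 - 580*258) = -327181 + (-213 + 66564 - 149640) = -327181 - 83289 = -410470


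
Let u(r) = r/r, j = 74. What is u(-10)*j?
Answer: 74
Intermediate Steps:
u(r) = 1
u(-10)*j = 1*74 = 74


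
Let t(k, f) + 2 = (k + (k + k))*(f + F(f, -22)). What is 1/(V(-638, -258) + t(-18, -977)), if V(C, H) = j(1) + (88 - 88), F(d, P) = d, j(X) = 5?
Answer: 1/105519 ≈ 9.4770e-6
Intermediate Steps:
V(C, H) = 5 (V(C, H) = 5 + (88 - 88) = 5 + 0 = 5)
t(k, f) = -2 + 6*f*k (t(k, f) = -2 + (k + (k + k))*(f + f) = -2 + (k + 2*k)*(2*f) = -2 + (3*k)*(2*f) = -2 + 6*f*k)
1/(V(-638, -258) + t(-18, -977)) = 1/(5 + (-2 + 6*(-977)*(-18))) = 1/(5 + (-2 + 105516)) = 1/(5 + 105514) = 1/105519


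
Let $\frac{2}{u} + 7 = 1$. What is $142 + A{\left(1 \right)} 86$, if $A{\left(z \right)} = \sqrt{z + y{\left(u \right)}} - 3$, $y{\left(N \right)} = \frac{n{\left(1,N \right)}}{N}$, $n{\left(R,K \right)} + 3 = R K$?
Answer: $-116 + 86 \sqrt{11} \approx 169.23$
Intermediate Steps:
$n{\left(R,K \right)} = -3 + K R$ ($n{\left(R,K \right)} = -3 + R K = -3 + K R$)
$u = - \frac{1}{3}$ ($u = \frac{2}{-7 + 1} = \frac{2}{-6} = 2 \left(- \frac{1}{6}\right) = - \frac{1}{3} \approx -0.33333$)
$y{\left(N \right)} = \frac{-3 + N}{N}$ ($y{\left(N \right)} = \frac{-3 + N 1}{N} = \frac{-3 + N}{N}$)
$A{\left(z \right)} = -3 + \sqrt{10 + z}$ ($A{\left(z \right)} = \sqrt{z + \frac{-3 - \frac{1}{3}}{- \frac{1}{3}}} - 3 = \sqrt{z - -10} - 3 = \sqrt{z + 10} - 3 = \sqrt{10 + z} - 3 = -3 + \sqrt{10 + z}$)
$142 + A{\left(1 \right)} 86 = 142 + \left(-3 + \sqrt{10 + 1}\right) 86 = 142 + \left(-3 + \sqrt{11}\right) 86 = 142 - \left(258 - 86 \sqrt{11}\right) = -116 + 86 \sqrt{11}$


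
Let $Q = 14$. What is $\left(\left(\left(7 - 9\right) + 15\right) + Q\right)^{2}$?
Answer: $729$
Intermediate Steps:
$\left(\left(\left(7 - 9\right) + 15\right) + Q\right)^{2} = \left(\left(\left(7 - 9\right) + 15\right) + 14\right)^{2} = \left(\left(-2 + 15\right) + 14\right)^{2} = \left(13 + 14\right)^{2} = 27^{2} = 729$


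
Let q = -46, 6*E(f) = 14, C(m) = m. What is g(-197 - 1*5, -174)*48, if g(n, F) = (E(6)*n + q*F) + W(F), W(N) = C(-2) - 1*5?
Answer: 361232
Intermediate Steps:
E(f) = 7/3 (E(f) = (⅙)*14 = 7/3)
W(N) = -7 (W(N) = -2 - 1*5 = -2 - 5 = -7)
g(n, F) = -7 - 46*F + 7*n/3 (g(n, F) = (7*n/3 - 46*F) - 7 = (-46*F + 7*n/3) - 7 = -7 - 46*F + 7*n/3)
g(-197 - 1*5, -174)*48 = (-7 - 46*(-174) + 7*(-197 - 1*5)/3)*48 = (-7 + 8004 + 7*(-197 - 5)/3)*48 = (-7 + 8004 + (7/3)*(-202))*48 = (-7 + 8004 - 1414/3)*48 = (22577/3)*48 = 361232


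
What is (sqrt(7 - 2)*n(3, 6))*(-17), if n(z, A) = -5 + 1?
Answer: 68*sqrt(5) ≈ 152.05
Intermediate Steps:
n(z, A) = -4
(sqrt(7 - 2)*n(3, 6))*(-17) = (sqrt(7 - 2)*(-4))*(-17) = (sqrt(5)*(-4))*(-17) = -4*sqrt(5)*(-17) = 68*sqrt(5)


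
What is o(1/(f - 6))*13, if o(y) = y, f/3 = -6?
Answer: -13/24 ≈ -0.54167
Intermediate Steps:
f = -18 (f = 3*(-6) = -18)
o(1/(f - 6))*13 = 13/(-18 - 6) = 13/(-24) = -1/24*13 = -13/24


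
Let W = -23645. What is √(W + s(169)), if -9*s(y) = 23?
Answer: 2*I*√53207/3 ≈ 153.78*I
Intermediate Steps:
s(y) = -23/9 (s(y) = -⅑*23 = -23/9)
√(W + s(169)) = √(-23645 - 23/9) = √(-212828/9) = 2*I*√53207/3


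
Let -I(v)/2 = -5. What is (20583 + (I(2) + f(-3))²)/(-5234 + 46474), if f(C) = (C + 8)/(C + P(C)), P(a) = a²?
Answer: 745213/1484640 ≈ 0.50195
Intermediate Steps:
I(v) = 10 (I(v) = -2*(-5) = 10)
f(C) = (8 + C)/(C + C²) (f(C) = (C + 8)/(C + C²) = (8 + C)/(C + C²))
(20583 + (I(2) + f(-3))²)/(-5234 + 46474) = (20583 + (10 + (8 - 3)/((-3)*(1 - 3)))²)/(-5234 + 46474) = (20583 + (10 - ⅓*5/(-2))²)/41240 = (20583 + (10 - ⅓*(-½)*5)²)*(1/41240) = (20583 + (10 + ⅚)²)*(1/41240) = (20583 + (65/6)²)*(1/41240) = (20583 + 4225/36)*(1/41240) = (745213/36)*(1/41240) = 745213/1484640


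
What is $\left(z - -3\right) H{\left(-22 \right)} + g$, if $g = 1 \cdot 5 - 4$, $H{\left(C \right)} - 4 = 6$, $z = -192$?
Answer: $-1889$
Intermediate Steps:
$H{\left(C \right)} = 10$ ($H{\left(C \right)} = 4 + 6 = 10$)
$g = 1$ ($g = 5 - 4 = 1$)
$\left(z - -3\right) H{\left(-22 \right)} + g = \left(-192 - -3\right) 10 + 1 = \left(-192 + 3\right) 10 + 1 = \left(-189\right) 10 + 1 = -1890 + 1 = -1889$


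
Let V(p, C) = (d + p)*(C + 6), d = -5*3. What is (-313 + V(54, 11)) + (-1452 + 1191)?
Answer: 89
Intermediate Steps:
d = -15
V(p, C) = (-15 + p)*(6 + C) (V(p, C) = (-15 + p)*(C + 6) = (-15 + p)*(6 + C))
(-313 + V(54, 11)) + (-1452 + 1191) = (-313 + (-90 - 15*11 + 6*54 + 11*54)) + (-1452 + 1191) = (-313 + (-90 - 165 + 324 + 594)) - 261 = (-313 + 663) - 261 = 350 - 261 = 89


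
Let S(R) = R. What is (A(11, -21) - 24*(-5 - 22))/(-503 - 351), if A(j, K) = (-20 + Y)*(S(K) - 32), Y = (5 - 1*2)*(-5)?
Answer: -2503/854 ≈ -2.9309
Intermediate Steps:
Y = -15 (Y = (5 - 2)*(-5) = 3*(-5) = -15)
A(j, K) = 1120 - 35*K (A(j, K) = (-20 - 15)*(K - 32) = -35*(-32 + K) = 1120 - 35*K)
(A(11, -21) - 24*(-5 - 22))/(-503 - 351) = ((1120 - 35*(-21)) - 24*(-5 - 22))/(-503 - 351) = ((1120 + 735) - 24*(-27))/(-854) = (1855 + 648)*(-1/854) = 2503*(-1/854) = -2503/854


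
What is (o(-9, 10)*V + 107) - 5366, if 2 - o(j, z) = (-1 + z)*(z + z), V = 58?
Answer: -15583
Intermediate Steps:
o(j, z) = 2 - 2*z*(-1 + z) (o(j, z) = 2 - (-1 + z)*(z + z) = 2 - (-1 + z)*2*z = 2 - 2*z*(-1 + z))
(o(-9, 10)*V + 107) - 5366 = ((2 - 2*10**2 + 2*10)*58 + 107) - 5366 = ((2 - 2*100 + 20)*58 + 107) - 5366 = ((2 - 200 + 20)*58 + 107) - 5366 = (-178*58 + 107) - 5366 = (-10324 + 107) - 5366 = -10217 - 5366 = -15583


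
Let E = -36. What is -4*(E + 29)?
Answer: 28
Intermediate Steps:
-4*(E + 29) = -4*(-36 + 29) = -4*(-7) = 28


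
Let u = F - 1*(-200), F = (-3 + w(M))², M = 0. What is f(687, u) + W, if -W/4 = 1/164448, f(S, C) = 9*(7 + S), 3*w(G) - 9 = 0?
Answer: 256785551/41112 ≈ 6246.0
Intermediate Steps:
w(G) = 3 (w(G) = 3 + (⅓)*0 = 3 + 0 = 3)
F = 0 (F = (-3 + 3)² = 0² = 0)
u = 200 (u = 0 - 1*(-200) = 0 + 200 = 200)
f(S, C) = 63 + 9*S
W = -1/41112 (W = -4/164448 = -4*1/164448 = -1/41112 ≈ -2.4324e-5)
f(687, u) + W = (63 + 9*687) - 1/41112 = (63 + 6183) - 1/41112 = 6246 - 1/41112 = 256785551/41112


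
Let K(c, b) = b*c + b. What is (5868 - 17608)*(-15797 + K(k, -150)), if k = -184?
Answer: -136806220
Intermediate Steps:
K(c, b) = b + b*c
(5868 - 17608)*(-15797 + K(k, -150)) = (5868 - 17608)*(-15797 - 150*(1 - 184)) = -11740*(-15797 - 150*(-183)) = -11740*(-15797 + 27450) = -11740*11653 = -136806220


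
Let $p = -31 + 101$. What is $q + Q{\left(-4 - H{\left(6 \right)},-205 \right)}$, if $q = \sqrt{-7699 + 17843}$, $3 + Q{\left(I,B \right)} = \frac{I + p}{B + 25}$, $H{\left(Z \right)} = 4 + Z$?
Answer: $- \frac{149}{45} + 4 \sqrt{634} \approx 97.406$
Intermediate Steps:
$p = 70$
$Q{\left(I,B \right)} = -3 + \frac{70 + I}{25 + B}$ ($Q{\left(I,B \right)} = -3 + \frac{I + 70}{B + 25} = -3 + \frac{70 + I}{25 + B}$)
$q = 4 \sqrt{634}$ ($q = \sqrt{10144} = 4 \sqrt{634} \approx 100.72$)
$q + Q{\left(-4 - H{\left(6 \right)},-205 \right)} = 4 \sqrt{634} + \frac{-5 - 14 - -615}{25 - 205} = 4 \sqrt{634} + \frac{-5 - 14 + 615}{-180} = 4 \sqrt{634} - \frac{-5 - 14 + 615}{180} = 4 \sqrt{634} - \frac{149}{45} = - \frac{149}{45} + 4 \sqrt{634}$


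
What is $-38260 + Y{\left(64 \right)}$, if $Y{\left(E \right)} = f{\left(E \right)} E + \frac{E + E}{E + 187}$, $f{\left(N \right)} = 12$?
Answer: $- \frac{9410364}{251} \approx -37492.0$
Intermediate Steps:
$Y{\left(E \right)} = 12 E + \frac{2 E}{187 + E}$ ($Y{\left(E \right)} = 12 E + \frac{E + E}{E + 187} = 12 E + \frac{2 E}{187 + E}$)
$-38260 + Y{\left(64 \right)} = -38260 + 2 \cdot 64 \frac{1}{187 + 64} \left(1123 + 6 \cdot 64\right) = -38260 + 2 \cdot 64 \cdot \frac{1}{251} \left(1123 + 384\right) = -38260 + 2 \cdot 64 \cdot \frac{1}{251} \cdot 1507 = -38260 + \frac{192896}{251} = - \frac{9410364}{251}$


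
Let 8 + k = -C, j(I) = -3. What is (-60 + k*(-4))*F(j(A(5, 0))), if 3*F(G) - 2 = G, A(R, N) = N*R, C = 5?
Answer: 8/3 ≈ 2.6667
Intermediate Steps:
k = -13 (k = -8 - 1*5 = -8 - 5 = -13)
F(G) = ⅔ + G/3
(-60 + k*(-4))*F(j(A(5, 0))) = (-60 - 13*(-4))*(⅔ + (⅓)*(-3)) = (-60 + 52)*(⅔ - 1) = -8*(-⅓) = 8/3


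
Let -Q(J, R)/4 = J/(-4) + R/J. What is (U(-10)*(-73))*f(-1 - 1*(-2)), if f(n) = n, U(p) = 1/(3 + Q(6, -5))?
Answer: -219/37 ≈ -5.9189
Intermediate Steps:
Q(J, R) = J - 4*R/J (Q(J, R) = -4*(J/(-4) + R/J) = -4*(J*(-¼) + R/J) = -4*(-J/4 + R/J) = J - 4*R/J)
U(p) = 3/37 (U(p) = 1/(3 + (6 - 4*(-5)/6)) = 1/(3 + (6 - 4*(-5)*⅙)) = 1/(3 + (6 + 10/3)) = 1/(3 + 28/3) = 1/(37/3) = 3/37)
(U(-10)*(-73))*f(-1 - 1*(-2)) = ((3/37)*(-73))*(-1 - 1*(-2)) = -219*(-1 + 2)/37 = -219/37*1 = -219/37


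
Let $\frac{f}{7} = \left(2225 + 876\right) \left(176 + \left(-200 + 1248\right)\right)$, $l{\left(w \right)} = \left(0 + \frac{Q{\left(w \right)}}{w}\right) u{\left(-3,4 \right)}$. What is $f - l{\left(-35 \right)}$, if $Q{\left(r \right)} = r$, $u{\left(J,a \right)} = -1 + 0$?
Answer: $26569369$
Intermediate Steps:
$u{\left(J,a \right)} = -1$
$l{\left(w \right)} = -1$ ($l{\left(w \right)} = \left(0 + \frac{w}{w}\right) \left(-1\right) = \left(0 + 1\right) \left(-1\right) = 1 \left(-1\right) = -1$)
$f = 26569368$ ($f = 7 \left(2225 + 876\right) \left(176 + \left(-200 + 1248\right)\right) = 7 \cdot 3101 \left(176 + 1048\right) = 7 \cdot 3101 \cdot 1224 = 7 \cdot 3795624 = 26569368$)
$f - l{\left(-35 \right)} = 26569368 - -1 = 26569368 + 1 = 26569369$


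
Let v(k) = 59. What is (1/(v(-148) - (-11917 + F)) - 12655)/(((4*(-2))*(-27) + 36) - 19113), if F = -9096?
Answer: 266666159/397438992 ≈ 0.67096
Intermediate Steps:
(1/(v(-148) - (-11917 + F)) - 12655)/(((4*(-2))*(-27) + 36) - 19113) = (1/(59 - (-11917 - 9096)) - 12655)/(((4*(-2))*(-27) + 36) - 19113) = (1/(59 - 1*(-21013)) - 12655)/((-8*(-27) + 36) - 19113) = (1/(59 + 21013) - 12655)/((216 + 36) - 19113) = (1/21072 - 12655)/(252 - 19113) = (1/21072 - 12655)/(-18861) = -266666159/21072*(-1/18861) = 266666159/397438992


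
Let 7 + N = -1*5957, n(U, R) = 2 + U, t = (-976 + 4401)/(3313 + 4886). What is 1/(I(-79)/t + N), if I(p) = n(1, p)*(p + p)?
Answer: -3425/24313026 ≈ -0.00014087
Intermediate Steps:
t = 3425/8199 ≈ 0.41773
I(p) = 6*p (I(p) = (2 + 1)*(p + p) = 3*(2*p) = 6*p)
N = -5964 (N = -7 - 1*5957 = -7 - 5957 = -5964)
1/(I(-79)/t + N) = 1/((6*(-79))/(3425/8199) - 5964) = 1/(-474*8199/3425 - 5964) = 1/(-3886326/3425 - 5964) = 1/(-24313026/3425) = -3425/24313026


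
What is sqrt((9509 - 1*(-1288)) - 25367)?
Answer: I*sqrt(14570) ≈ 120.71*I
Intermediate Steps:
sqrt((9509 - 1*(-1288)) - 25367) = sqrt((9509 + 1288) - 25367) = sqrt(10797 - 25367) = sqrt(-14570) = I*sqrt(14570)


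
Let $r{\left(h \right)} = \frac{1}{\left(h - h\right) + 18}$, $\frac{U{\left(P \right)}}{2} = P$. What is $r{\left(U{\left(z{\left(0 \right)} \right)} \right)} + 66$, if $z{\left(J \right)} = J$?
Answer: $\frac{1189}{18} \approx 66.056$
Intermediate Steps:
$U{\left(P \right)} = 2 P$
$r{\left(h \right)} = \frac{1}{18}$ ($r{\left(h \right)} = \frac{1}{0 + 18} = \frac{1}{18}$)
$r{\left(U{\left(z{\left(0 \right)} \right)} \right)} + 66 = \frac{1}{18} + 66 = \frac{1189}{18}$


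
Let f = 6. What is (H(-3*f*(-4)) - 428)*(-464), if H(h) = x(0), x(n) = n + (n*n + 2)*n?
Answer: 198592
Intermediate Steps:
x(n) = n + n*(2 + n²) (x(n) = n + (n² + 2)*n = n + (2 + n²)*n = n + n*(2 + n²))
H(h) = 0 (H(h) = 0*(3 + 0²) = 0*(3 + 0) = 0*3 = 0)
(H(-3*f*(-4)) - 428)*(-464) = (0 - 428)*(-464) = -428*(-464) = 198592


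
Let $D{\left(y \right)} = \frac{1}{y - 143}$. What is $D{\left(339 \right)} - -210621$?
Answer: $\frac{41281717}{196} \approx 2.1062 \cdot 10^{5}$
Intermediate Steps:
$D{\left(y \right)} = \frac{1}{-143 + y}$
$D{\left(339 \right)} - -210621 = \frac{1}{-143 + 339} - -210621 = \frac{1}{196} + 210621 = \frac{41281717}{196}$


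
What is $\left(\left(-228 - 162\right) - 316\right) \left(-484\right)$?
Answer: $341704$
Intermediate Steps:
$\left(\left(-228 - 162\right) - 316\right) \left(-484\right) = \left(-390 - 316\right) \left(-484\right) = \left(-706\right) \left(-484\right) = 341704$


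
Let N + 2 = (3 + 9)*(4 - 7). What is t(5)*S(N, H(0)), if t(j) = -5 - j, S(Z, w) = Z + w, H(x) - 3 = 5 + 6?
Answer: 240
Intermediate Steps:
H(x) = 14 (H(x) = 3 + (5 + 6) = 3 + 11 = 14)
N = -38 (N = -2 + (3 + 9)*(4 - 7) = -2 + 12*(-3) = -2 - 36 = -38)
t(5)*S(N, H(0)) = (-5 - 1*5)*(-38 + 14) = (-5 - 5)*(-24) = -10*(-24) = 240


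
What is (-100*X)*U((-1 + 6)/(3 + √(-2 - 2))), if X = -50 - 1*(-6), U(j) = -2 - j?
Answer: -180400/13 + 44000*I/13 ≈ -13877.0 + 3384.6*I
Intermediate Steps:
X = -44 (X = -50 + 6 = -44)
(-100*X)*U((-1 + 6)/(3 + √(-2 - 2))) = (-100*(-44))*(-2 - (-1 + 6)/(3 + √(-2 - 2))) = 4400*(-2 - 5/(3 + √(-4))) = 4400*(-2 - 5/(3 + 2*I)) = 4400*(-2 - 5*(3 - 2*I)/13) = -8800 - 22000*(3 - 2*I)/13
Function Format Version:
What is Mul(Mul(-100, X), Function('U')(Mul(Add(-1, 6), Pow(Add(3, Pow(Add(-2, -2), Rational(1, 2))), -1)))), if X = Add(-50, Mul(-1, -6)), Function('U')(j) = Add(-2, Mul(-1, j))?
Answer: Add(Rational(-180400, 13), Mul(Rational(44000, 13), I)) ≈ Add(-13877., Mul(3384.6, I))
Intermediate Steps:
X = -44 (X = Add(-50, 6) = -44)
Mul(Mul(-100, X), Function('U')(Mul(Add(-1, 6), Pow(Add(3, Pow(Add(-2, -2), Rational(1, 2))), -1)))) = Mul(Mul(-100, -44), Add(-2, Mul(-1, Mul(Add(-1, 6), Pow(Add(3, Pow(Add(-2, -2), Rational(1, 2))), -1))))) = Mul(4400, Add(-2, Mul(-1, Mul(5, Pow(Add(3, Pow(-4, Rational(1, 2))), -1))))) = Mul(4400, Add(-2, Mul(-1, Mul(5, Pow(Add(3, Mul(2, I)), -1))))) = Mul(4400, Add(-2, Mul(-1, Mul(5, Mul(Rational(1, 13), Add(3, Mul(-2, I))))))) = Mul(4400, Add(-2, Mul(-1, Mul(Rational(5, 13), Add(3, Mul(-2, I)))))) = Mul(4400, Add(-2, Mul(Rational(-5, 13), Add(3, Mul(-2, I))))) = Add(-8800, Mul(Rational(-22000, 13), Add(3, Mul(-2, I))))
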